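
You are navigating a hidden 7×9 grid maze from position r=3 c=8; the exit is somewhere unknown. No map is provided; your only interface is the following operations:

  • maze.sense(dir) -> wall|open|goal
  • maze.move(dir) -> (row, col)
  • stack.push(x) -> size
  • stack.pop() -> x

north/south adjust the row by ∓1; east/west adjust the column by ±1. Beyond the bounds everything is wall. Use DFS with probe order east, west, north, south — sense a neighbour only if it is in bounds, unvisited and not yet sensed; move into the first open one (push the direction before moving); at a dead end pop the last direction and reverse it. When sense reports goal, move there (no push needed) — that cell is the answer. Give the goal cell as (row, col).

I call maze.sense on dir: west, and observe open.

I try stack.push on x: west, → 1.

Next I call maze.move on dir: west, and see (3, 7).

Then maze.sense on dir: west, — result: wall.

I call maze.sense on dir: north, and see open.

I use stack.push on x: north, giving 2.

Next I call maze.move on dir: north, yielding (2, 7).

I try maze.sense on dir: east, giving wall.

Now I run maze.sense on dir: west, yielding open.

I run stack.push on x: west, yielding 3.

I use maze.move on dir: west, — result: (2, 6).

Calling maze.sense on dir: west, and observe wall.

I call maze.sense on dir: north, which returns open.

Using stack.push on x: north, which returns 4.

Next I call maze.move on dir: north, and observe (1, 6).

Using maze.sense on dir: east, → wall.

I try maze.sense on dir: west, which returns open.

I invoke stack.push on x: west, which returns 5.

I run maze.move on dir: west, and observe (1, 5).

Then maze.sense on dir: west, and observe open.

Now I run stack.push on x: west, : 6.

I call maze.move on dir: west, giving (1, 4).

I call maze.sense on dir: west, yielding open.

I try stack.push on x: west, which returns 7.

I use maze.move on dir: west, → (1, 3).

Invoking maze.sense on dir: west, yielding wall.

Now I run maze.sense on dir: north, and get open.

Then stack.push on x: north, which returns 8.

I run maze.move on dir: north, and observe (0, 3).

I try maze.sense on dir: east, giving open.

Calling stack.push on x: east, yielding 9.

I invoke maze.move on dir: east, yielding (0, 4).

Then maze.sense on dir: east, and get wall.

I call stack.pop(), → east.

Next I call maze.move on dir: west, — result: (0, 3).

Next I call maze.sense on dir: west, and get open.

Then stack.push on x: west, : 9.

I invoke maze.move on dir: west, : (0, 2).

Calling maze.sense on dir: west, and get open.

I try stack.push on x: west, : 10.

Calling maze.move on dir: west, giving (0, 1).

Next I call maze.sense on dir: west, and get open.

Using stack.push on x: west, and observe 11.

Calling maze.move on dir: west, yielding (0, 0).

I try maze.sense on dir: south, yielding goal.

I run maze.move on dir: south, giving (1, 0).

Answer: (1, 0)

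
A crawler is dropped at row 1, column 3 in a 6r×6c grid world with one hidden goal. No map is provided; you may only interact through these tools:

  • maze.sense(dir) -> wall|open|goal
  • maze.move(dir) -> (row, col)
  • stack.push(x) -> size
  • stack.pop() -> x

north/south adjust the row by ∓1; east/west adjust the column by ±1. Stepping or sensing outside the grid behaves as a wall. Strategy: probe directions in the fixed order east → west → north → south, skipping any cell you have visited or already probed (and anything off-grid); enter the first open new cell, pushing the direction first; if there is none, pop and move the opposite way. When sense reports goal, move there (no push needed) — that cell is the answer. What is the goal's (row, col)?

Act: sense[dir='east']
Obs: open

Act: push[x='east']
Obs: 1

Act: move[dir='east']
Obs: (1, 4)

Act: sense[dir='east']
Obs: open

Act: push[x='east']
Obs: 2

Act: move[dir='east']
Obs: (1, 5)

Act: sense[dir='north']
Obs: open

Act: push[x='north']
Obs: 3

Act: move[dir='north']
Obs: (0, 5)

Act: sense[dir='west']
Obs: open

Act: push[x='west']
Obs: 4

Act: move[dir='west']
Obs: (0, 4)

Act: sense[dir='west']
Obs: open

Act: push[x='west']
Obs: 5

Act: move[dir='west']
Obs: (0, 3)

Act: sense[dir='west']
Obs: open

Act: push[x='west']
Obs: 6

Act: move[dir='west']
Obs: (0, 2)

Act: sense[dir='west']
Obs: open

Act: push[x='west']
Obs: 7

Act: move[dir='west']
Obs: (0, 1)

Act: sense[dir='west']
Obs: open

Act: push[x='west']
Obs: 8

Act: move[dir='west']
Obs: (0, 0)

Act: sense[dir='south']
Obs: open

Act: push[x='south']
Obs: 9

Act: move[dir='south']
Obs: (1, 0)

Act: sense[dir='east']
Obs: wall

Act: sense[dir='south']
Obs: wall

Act: pop[]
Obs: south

Act: move[dir='north']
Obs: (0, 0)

Act: pop[]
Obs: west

Act: move[dir='east']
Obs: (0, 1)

Act: pop[]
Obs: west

Act: move[dir='east']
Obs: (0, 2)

Act: sense[dir='south']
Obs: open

Act: push[x='south']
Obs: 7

Act: move[dir='south']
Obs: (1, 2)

Act: sense[dir='south']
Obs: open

Act: push[x='south']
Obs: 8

Act: move[dir='south']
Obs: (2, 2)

Act: sense[dir='east']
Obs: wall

Act: sense[dir='west']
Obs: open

Act: push[x='west']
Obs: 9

Act: move[dir='west']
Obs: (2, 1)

Act: sense[dir='south']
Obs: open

Act: push[x='south']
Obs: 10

Act: move[dir='south']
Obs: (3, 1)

Act: sense[dir='east']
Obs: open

Act: push[x='east']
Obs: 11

Act: move[dir='east']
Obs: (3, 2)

Act: sense[dir='east']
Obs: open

Act: push[x='east']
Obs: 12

Act: move[dir='east']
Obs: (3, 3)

Act: sense[dir='east']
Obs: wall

Act: sense[dir='south']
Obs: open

Act: push[x='south']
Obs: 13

Act: move[dir='south']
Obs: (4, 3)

Act: sense[dir='east']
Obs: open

Act: push[x='east']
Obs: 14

Act: move[dir='east']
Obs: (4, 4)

Act: sense[dir='east']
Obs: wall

Act: sense[dir='south']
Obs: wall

Act: pop[]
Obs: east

Act: move[dir='west']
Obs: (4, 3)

Act: sense[dir='west']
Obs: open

Act: push[x='west']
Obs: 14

Act: move[dir='west']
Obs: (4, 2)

Act: sense[dir='west']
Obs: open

Act: push[x='west']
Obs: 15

Act: move[dir='west']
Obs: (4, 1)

Act: sense[dir='west']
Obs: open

Act: push[x='west']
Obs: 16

Act: move[dir='west']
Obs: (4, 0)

Act: sense[dir='north']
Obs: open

Act: push[x='north']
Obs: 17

Act: move[dir='north']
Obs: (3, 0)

Act: pop[]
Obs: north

Act: move[dir='south']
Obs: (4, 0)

Act: sense[dir='south']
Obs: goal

Act: move[dir='south']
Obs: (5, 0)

Answer: (5, 0)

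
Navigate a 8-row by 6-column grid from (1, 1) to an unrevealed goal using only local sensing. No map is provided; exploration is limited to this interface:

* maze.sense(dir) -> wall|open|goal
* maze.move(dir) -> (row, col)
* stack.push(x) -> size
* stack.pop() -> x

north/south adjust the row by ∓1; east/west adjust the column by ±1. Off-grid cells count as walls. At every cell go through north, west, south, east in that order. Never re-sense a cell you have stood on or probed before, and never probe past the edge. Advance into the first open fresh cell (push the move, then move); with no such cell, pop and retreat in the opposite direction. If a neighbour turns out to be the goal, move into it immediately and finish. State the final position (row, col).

[in] sense dir=north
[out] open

[in] push x=north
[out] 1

[in] move dir=north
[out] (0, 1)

[in] sense dir=west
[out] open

[in] push x=west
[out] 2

[in] move dir=west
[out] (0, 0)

[in] sense dir=south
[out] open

[in] push x=south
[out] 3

[in] move dir=south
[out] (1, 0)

[in] sense dir=south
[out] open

[in] push x=south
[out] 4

[in] move dir=south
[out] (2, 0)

[in] sense dir=south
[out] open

[in] push x=south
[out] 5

[in] move dir=south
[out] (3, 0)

[in] sense dir=south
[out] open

[in] push x=south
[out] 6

[in] move dir=south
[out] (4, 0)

[in] sense dir=south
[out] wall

[in] sense dir=east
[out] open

[in] push x=east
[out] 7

[in] move dir=east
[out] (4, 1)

[in] sense dir=north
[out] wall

[in] sense dir=south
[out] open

[in] push x=south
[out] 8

[in] move dir=south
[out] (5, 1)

[in] sense dir=south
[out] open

[in] push x=south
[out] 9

[in] move dir=south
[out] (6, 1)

[in] sense dir=west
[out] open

[in] push x=west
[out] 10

[in] move dir=west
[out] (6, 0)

[in] sense dir=south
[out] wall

[in] pop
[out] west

[in] move dir=east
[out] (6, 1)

[in] sense dir=south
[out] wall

[in] sense dir=east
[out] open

[in] push x=east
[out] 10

[in] move dir=east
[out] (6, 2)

[in] sense dir=north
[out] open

[in] push x=north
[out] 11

[in] move dir=north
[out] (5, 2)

[in] sense dir=north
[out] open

[in] push x=north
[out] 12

[in] move dir=north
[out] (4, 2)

[in] sense dir=north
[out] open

[in] push x=north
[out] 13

[in] move dir=north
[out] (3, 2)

[in] sense dir=north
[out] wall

[in] sense dir=east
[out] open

[in] push x=east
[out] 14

[in] move dir=east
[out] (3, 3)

[in] sense dir=north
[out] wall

[in] sense dir=south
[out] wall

[in] sense dir=east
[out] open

[in] push x=east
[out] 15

[in] move dir=east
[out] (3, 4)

[in] sense dir=north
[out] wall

[in] sense dir=south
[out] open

[in] push x=south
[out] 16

[in] move dir=south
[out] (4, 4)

[in] sense dir=south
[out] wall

[in] sense dir=east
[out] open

[in] push x=east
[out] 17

[in] move dir=east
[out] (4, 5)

[in] sense dir=north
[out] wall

[in] sense dir=south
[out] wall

[in] pop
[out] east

[in] move dir=west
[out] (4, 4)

[in] pop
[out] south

[in] move dir=north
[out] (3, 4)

[in] pop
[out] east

[in] move dir=west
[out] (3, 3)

[in] pop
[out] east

[in] move dir=west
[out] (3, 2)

[in] pop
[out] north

[in] move dir=south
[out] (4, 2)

[in] pop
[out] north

[in] move dir=south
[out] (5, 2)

[in] sense dir=east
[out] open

[in] push x=east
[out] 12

[in] move dir=east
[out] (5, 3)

[in] sense dir=south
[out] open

[in] push x=south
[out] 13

[in] move dir=south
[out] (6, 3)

[in] sense dir=south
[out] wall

[in] sense dir=east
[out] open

[in] push x=east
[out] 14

[in] move dir=east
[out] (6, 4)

[in] sense dir=south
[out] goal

[in] move dir=south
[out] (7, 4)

Answer: (7, 4)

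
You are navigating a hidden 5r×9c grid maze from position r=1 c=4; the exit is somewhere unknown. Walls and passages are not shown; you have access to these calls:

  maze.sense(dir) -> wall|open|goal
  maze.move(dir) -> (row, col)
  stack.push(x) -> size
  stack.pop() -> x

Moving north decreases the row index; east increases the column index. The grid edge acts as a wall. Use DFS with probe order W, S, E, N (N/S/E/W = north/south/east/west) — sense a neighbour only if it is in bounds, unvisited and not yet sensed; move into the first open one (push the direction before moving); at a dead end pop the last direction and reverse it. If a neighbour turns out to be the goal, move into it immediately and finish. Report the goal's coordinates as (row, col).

CALL maze.sense[west]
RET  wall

CALL maze.sense[south]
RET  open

CALL stack.push[south]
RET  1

CALL maze.move[south]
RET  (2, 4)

CALL maze.sense[west]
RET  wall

CALL maze.sense[south]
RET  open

CALL stack.push[south]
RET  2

CALL maze.move[south]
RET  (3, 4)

CALL maze.sense[west]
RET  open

CALL stack.push[west]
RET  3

CALL maze.move[west]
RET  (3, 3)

CALL maze.sense[west]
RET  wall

CALL maze.sense[south]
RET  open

CALL stack.push[south]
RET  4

CALL maze.move[south]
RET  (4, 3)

CALL maze.sense[west]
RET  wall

CALL maze.sense[east]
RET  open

CALL stack.push[east]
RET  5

CALL maze.move[east]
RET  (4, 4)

CALL maze.sense[east]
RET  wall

CALL stack.pop[]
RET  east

CALL maze.move[west]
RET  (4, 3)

CALL stack.pop[]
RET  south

CALL maze.move[north]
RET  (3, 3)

CALL stack.pop[]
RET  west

CALL maze.move[east]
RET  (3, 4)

CALL maze.sense[east]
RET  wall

CALL stack.pop[]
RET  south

CALL maze.move[north]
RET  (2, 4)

CALL maze.sense[east]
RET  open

CALL stack.push[east]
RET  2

CALL maze.move[east]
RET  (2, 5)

CALL maze.sense[east]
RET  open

CALL stack.push[east]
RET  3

CALL maze.move[east]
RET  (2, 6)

CALL maze.sense[south]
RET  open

CALL stack.push[south]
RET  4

CALL maze.move[south]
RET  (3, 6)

CALL maze.sense[south]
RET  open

CALL stack.push[south]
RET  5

CALL maze.move[south]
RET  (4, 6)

CALL maze.sense[east]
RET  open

CALL stack.push[east]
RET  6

CALL maze.move[east]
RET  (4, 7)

CALL maze.sense[east]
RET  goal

CALL maze.move[east]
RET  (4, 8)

Answer: (4, 8)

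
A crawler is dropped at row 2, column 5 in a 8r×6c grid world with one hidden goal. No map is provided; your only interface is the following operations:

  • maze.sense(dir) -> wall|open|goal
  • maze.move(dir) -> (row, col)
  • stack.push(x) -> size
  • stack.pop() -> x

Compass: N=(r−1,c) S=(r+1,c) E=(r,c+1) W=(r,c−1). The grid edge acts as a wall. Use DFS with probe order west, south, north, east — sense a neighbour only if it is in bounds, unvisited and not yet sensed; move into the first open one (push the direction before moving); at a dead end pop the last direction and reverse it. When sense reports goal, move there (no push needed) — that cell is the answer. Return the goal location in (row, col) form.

> maze.sense dir=west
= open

> stack.push x=west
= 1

> maze.move dir=west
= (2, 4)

> maze.sense dir=west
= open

> stack.push x=west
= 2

> maze.move dir=west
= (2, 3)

> maze.sense dir=west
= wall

> maze.sense dir=south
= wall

> maze.sense dir=north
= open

> stack.push x=north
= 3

> maze.move dir=north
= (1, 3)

> maze.sense dir=west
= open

> stack.push x=west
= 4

> maze.move dir=west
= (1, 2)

> maze.sense dir=west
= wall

> maze.sense dir=north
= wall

> stack.pop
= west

> maze.move dir=east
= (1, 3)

> maze.sense dir=north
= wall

> maze.sense dir=east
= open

> stack.push x=east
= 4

> maze.move dir=east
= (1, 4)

> maze.sense dir=north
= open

> stack.push x=north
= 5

> maze.move dir=north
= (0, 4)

> maze.sense dir=east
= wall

> stack.pop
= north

> maze.move dir=south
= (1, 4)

> maze.sense dir=east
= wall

> stack.pop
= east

> maze.move dir=west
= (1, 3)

> stack.pop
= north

> maze.move dir=south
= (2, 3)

> stack.pop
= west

> maze.move dir=east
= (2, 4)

> maze.sense dir=south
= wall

> stack.pop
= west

> maze.move dir=east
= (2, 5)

> maze.sense dir=south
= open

> stack.push x=south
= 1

> maze.move dir=south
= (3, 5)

> maze.sense dir=south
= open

> stack.push x=south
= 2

> maze.move dir=south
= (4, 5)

> maze.sense dir=west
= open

> stack.push x=west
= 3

> maze.move dir=west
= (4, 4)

> maze.sense dir=west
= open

> stack.push x=west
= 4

> maze.move dir=west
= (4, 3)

> maze.sense dir=west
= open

> stack.push x=west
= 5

> maze.move dir=west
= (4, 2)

> maze.sense dir=west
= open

> stack.push x=west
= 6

> maze.move dir=west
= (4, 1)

> maze.sense dir=west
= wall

> maze.sense dir=south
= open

> stack.push x=south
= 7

> maze.move dir=south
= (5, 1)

> maze.sense dir=west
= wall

> maze.sense dir=south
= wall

> maze.sense dir=east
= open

> stack.push x=east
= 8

> maze.move dir=east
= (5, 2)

> maze.sense dir=south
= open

> stack.push x=south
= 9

> maze.move dir=south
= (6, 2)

> maze.sense dir=south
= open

> stack.push x=south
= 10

> maze.move dir=south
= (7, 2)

> maze.sense dir=west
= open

> stack.push x=west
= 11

> maze.move dir=west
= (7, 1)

> maze.sense dir=west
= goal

> maze.move dir=west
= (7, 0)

Answer: (7, 0)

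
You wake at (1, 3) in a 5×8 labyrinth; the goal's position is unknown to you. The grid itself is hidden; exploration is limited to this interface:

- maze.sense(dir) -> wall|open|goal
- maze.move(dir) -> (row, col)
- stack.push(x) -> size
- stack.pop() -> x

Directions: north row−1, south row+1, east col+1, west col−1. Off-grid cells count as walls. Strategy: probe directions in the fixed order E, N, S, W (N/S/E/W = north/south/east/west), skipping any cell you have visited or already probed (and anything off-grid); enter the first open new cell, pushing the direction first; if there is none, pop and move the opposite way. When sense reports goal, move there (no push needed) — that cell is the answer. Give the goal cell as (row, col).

>> maze.sense(dir=east)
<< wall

>> maze.sense(dir=north)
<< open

>> stack.push(x=north)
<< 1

>> maze.move(dir=north)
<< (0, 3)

>> maze.sense(dir=east)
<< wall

>> maze.sense(dir=west)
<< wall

>> stack.pop()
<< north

>> maze.move(dir=south)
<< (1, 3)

>> maze.sense(dir=south)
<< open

>> stack.push(x=south)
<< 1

>> maze.move(dir=south)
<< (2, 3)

>> maze.sense(dir=east)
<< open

>> stack.push(x=east)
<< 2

>> maze.move(dir=east)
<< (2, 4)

>> maze.sense(dir=east)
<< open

>> stack.push(x=east)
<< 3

>> maze.move(dir=east)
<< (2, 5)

>> maze.sense(dir=east)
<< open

>> stack.push(x=east)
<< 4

>> maze.move(dir=east)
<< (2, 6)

>> maze.sense(dir=east)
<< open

>> stack.push(x=east)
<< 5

>> maze.move(dir=east)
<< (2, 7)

>> maze.sense(dir=north)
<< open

>> stack.push(x=north)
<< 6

>> maze.move(dir=north)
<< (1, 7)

>> maze.sense(dir=north)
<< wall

>> maze.sense(dir=west)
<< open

>> stack.push(x=west)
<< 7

>> maze.move(dir=west)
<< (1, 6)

>> maze.sense(dir=north)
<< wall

>> maze.sense(dir=west)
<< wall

>> stack.pop()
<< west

>> maze.move(dir=east)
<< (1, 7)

>> stack.pop()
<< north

>> maze.move(dir=south)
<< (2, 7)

>> maze.sense(dir=south)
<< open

>> stack.push(x=south)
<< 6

>> maze.move(dir=south)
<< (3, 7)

>> maze.sense(dir=south)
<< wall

>> maze.sense(dir=west)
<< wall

>> stack.pop()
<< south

>> maze.move(dir=north)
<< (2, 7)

>> stack.pop()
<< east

>> maze.move(dir=west)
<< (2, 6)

>> stack.pop()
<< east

>> maze.move(dir=west)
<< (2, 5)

>> maze.sense(dir=south)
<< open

>> stack.push(x=south)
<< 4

>> maze.move(dir=south)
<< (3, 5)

>> maze.sense(dir=south)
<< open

>> stack.push(x=south)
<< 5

>> maze.move(dir=south)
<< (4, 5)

>> maze.sense(dir=east)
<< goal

>> maze.move(dir=east)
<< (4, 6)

Answer: (4, 6)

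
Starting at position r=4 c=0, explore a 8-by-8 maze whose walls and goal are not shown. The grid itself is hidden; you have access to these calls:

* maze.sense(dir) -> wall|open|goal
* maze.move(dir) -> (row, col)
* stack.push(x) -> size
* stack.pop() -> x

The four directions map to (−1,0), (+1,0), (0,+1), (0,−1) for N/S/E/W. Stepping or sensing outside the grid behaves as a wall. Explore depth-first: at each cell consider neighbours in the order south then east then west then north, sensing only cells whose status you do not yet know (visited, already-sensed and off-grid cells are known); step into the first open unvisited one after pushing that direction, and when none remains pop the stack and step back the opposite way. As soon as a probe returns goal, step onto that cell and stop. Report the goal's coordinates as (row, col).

-- 1. maze.sense(dir='south') -> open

-- 2. stack.push(x='south') -> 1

-- 3. maze.move(dir='south') -> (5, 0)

-- 4. maze.sense(dir='south') -> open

-- 5. stack.push(x='south') -> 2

-- 6. maze.move(dir='south') -> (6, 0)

-- 7. maze.sense(dir='south') -> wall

-- 8. maze.sense(dir='east') -> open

-- 9. stack.push(x='east') -> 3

-- 10. maze.move(dir='east') -> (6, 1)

-- 11. maze.sense(dir='south') -> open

-- 12. stack.push(x='south') -> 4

-- 13. maze.move(dir='south') -> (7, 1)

-- 14. maze.sense(dir='east') -> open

-- 15. stack.push(x='east') -> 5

-- 16. maze.move(dir='east') -> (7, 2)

-- 17. maze.sense(dir='east') -> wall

-- 18. maze.sense(dir='north') -> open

-- 19. stack.push(x='north') -> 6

-- 20. maze.move(dir='north') -> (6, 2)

-- 21. maze.sense(dir='east') -> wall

-- 22. maze.sense(dir='north') -> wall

-- 23. stack.pop() -> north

-- 24. maze.move(dir='south') -> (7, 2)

-- 25. stack.pop() -> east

-- 26. maze.move(dir='west') -> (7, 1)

-- 27. stack.pop() -> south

-- 28. maze.move(dir='north') -> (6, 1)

-- 29. maze.sense(dir='north') -> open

-- 30. stack.push(x='north') -> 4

-- 31. maze.move(dir='north') -> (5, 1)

-- 32. maze.sense(dir='north') -> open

-- 33. stack.push(x='north') -> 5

-- 34. maze.move(dir='north') -> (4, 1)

-- 35. maze.sense(dir='east') -> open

-- 36. stack.push(x='east') -> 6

-- 37. maze.move(dir='east') -> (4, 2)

-- 38. maze.sense(dir='east') -> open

-- 39. stack.push(x='east') -> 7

-- 40. maze.move(dir='east') -> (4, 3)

-- 41. maze.sense(dir='south') -> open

-- 42. stack.push(x='south') -> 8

-- 43. maze.move(dir='south') -> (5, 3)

-- 44. maze.sense(dir='east') -> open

-- 45. stack.push(x='east') -> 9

-- 46. maze.move(dir='east') -> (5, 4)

-- 47. maze.sense(dir='south') -> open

-- 48. stack.push(x='south') -> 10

-- 49. maze.move(dir='south') -> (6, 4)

-- 50. maze.sense(dir='south') -> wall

-- 51. maze.sense(dir='east') -> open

-- 52. stack.push(x='east') -> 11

-- 53. maze.move(dir='east') -> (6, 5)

-- 54. maze.sense(dir='south') -> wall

-- 55. maze.sense(dir='east') -> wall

-- 56. maze.sense(dir='north') -> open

-- 57. stack.push(x='north') -> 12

-- 58. maze.move(dir='north') -> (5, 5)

-- 59. maze.sense(dir='east') -> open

-- 60. stack.push(x='east') -> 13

-- 61. maze.move(dir='east') -> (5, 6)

-- 62. maze.sense(dir='east') -> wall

-- 63. maze.sense(dir='north') -> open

-- 64. stack.push(x='north') -> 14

-- 65. maze.move(dir='north') -> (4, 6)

-- 66. maze.sense(dir='east') -> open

-- 67. stack.push(x='east') -> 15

-- 68. maze.move(dir='east') -> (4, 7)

-- 69. maze.sense(dir='north') -> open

-- 70. stack.push(x='north') -> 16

-- 71. maze.move(dir='north') -> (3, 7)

-- 72. maze.sense(dir='west') -> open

-- 73. stack.push(x='west') -> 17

-- 74. maze.move(dir='west') -> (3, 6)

-- 75. maze.sense(dir='west') -> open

-- 76. stack.push(x='west') -> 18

-- 77. maze.move(dir='west') -> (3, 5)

-- 78. maze.sense(dir='south') -> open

-- 79. stack.push(x='south') -> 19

-- 80. maze.move(dir='south') -> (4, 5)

-- 81. maze.sense(dir='west') -> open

-- 82. stack.push(x='west') -> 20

-- 83. maze.move(dir='west') -> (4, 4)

-- 84. maze.sense(dir='north') -> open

-- 85. stack.push(x='north') -> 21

-- 86. maze.move(dir='north') -> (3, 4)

-- 87. maze.sense(dir='west') -> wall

-- 88. maze.sense(dir='north') -> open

-- 89. stack.push(x='north') -> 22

-- 90. maze.move(dir='north') -> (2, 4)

-- 91. maze.sense(dir='east') -> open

-- 92. stack.push(x='east') -> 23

-- 93. maze.move(dir='east') -> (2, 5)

-- 94. maze.sense(dir='east') -> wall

-- 95. maze.sense(dir='north') -> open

-- 96. stack.push(x='north') -> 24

-- 97. maze.move(dir='north') -> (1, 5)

-- 98. maze.sense(dir='east') -> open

-- 99. stack.push(x='east') -> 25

-- 100. maze.move(dir='east') -> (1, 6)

-- 101. maze.sense(dir='east') -> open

-- 102. stack.push(x='east') -> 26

-- 103. maze.move(dir='east') -> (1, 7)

-- 104. maze.sense(dir='south') -> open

-- 105. stack.push(x='south') -> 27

-- 106. maze.move(dir='south') -> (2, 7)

-- 107. stack.pop() -> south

-- 108. maze.move(dir='north') -> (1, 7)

-- 109. maze.sense(dir='north') -> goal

-- 110. maze.move(dir='north') -> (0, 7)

Answer: (0, 7)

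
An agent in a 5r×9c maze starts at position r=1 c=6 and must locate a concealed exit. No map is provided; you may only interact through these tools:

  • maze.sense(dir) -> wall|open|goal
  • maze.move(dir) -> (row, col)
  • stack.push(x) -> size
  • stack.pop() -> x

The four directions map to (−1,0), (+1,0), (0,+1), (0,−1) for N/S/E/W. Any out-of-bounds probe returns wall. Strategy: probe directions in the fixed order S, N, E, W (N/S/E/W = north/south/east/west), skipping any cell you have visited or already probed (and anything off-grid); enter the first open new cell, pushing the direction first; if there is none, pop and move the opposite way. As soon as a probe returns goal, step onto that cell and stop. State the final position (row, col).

~$ sense dir: south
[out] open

~$ push x: south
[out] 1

~$ move dir: south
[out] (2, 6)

~$ sense dir: south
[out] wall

~$ sense dir: east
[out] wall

~$ sense dir: west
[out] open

~$ push x: west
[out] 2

~$ move dir: west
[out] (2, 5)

~$ sense dir: south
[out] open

~$ push x: south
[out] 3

~$ move dir: south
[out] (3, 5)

~$ sense dir: south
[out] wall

~$ sense dir: west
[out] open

~$ push x: west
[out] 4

~$ move dir: west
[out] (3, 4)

~$ sense dir: south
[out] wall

~$ sense dir: north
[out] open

~$ push x: north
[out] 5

~$ move dir: north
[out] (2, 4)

~$ sense dir: north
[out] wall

~$ sense dir: west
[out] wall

~$ pop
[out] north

~$ move dir: south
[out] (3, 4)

~$ sense dir: west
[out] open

~$ push x: west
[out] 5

~$ move dir: west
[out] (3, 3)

~$ sense dir: south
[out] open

~$ push x: south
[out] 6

~$ move dir: south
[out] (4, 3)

~$ sense dir: west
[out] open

~$ push x: west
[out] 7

~$ move dir: west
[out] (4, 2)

~$ sense dir: north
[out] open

~$ push x: north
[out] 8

~$ move dir: north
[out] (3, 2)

~$ sense dir: north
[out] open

~$ push x: north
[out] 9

~$ move dir: north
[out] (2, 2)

~$ sense dir: north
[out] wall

~$ sense dir: west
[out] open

~$ push x: west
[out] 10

~$ move dir: west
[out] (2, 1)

~$ sense dir: south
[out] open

~$ push x: south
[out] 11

~$ move dir: south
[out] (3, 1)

~$ sense dir: south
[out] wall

~$ sense dir: west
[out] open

~$ push x: west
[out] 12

~$ move dir: west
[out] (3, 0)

~$ sense dir: south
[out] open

~$ push x: south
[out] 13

~$ move dir: south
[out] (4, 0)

~$ pop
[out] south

~$ move dir: north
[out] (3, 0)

~$ sense dir: north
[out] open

~$ push x: north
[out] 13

~$ move dir: north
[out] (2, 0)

~$ sense dir: north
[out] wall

~$ pop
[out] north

~$ move dir: south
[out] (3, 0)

~$ pop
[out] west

~$ move dir: east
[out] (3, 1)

~$ pop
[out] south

~$ move dir: north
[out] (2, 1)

~$ sense dir: north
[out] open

~$ push x: north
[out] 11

~$ move dir: north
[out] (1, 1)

~$ sense dir: north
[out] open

~$ push x: north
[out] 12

~$ move dir: north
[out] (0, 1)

~$ sense dir: east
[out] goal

~$ move dir: east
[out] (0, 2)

Answer: (0, 2)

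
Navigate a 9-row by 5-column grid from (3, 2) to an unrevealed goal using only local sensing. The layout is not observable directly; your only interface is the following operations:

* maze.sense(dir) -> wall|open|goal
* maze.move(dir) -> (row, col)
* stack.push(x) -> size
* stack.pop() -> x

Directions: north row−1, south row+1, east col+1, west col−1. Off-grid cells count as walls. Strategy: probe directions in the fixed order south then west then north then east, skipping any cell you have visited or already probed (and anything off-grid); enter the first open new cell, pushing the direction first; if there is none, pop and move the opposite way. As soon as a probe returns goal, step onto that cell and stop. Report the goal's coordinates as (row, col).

// 1. maze.sense(dir: south) ~> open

// 2. stack.push(x: south) ~> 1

// 3. maze.move(dir: south) ~> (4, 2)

// 4. maze.sense(dir: south) ~> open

// 5. stack.push(x: south) ~> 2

// 6. maze.move(dir: south) ~> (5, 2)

// 7. maze.sense(dir: south) ~> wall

// 8. maze.sense(dir: west) ~> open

// 9. stack.push(x: west) ~> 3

// 10. maze.move(dir: west) ~> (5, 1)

// 11. maze.sense(dir: south) ~> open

// 12. stack.push(x: south) ~> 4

// 13. maze.move(dir: south) ~> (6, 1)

// 14. maze.sense(dir: south) ~> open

// 15. stack.push(x: south) ~> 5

// 16. maze.move(dir: south) ~> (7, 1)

// 17. maze.sense(dir: south) ~> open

// 18. stack.push(x: south) ~> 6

// 19. maze.move(dir: south) ~> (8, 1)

// 20. maze.sense(dir: west) ~> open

// 21. stack.push(x: west) ~> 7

// 22. maze.move(dir: west) ~> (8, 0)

// 23. maze.sense(dir: north) ~> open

// 24. stack.push(x: north) ~> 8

// 25. maze.move(dir: north) ~> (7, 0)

// 26. maze.sense(dir: north) ~> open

// 27. stack.push(x: north) ~> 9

// 28. maze.move(dir: north) ~> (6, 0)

// 29. maze.sense(dir: north) ~> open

// 30. stack.push(x: north) ~> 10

// 31. maze.move(dir: north) ~> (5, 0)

// 32. maze.sense(dir: north) ~> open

// 33. stack.push(x: north) ~> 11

// 34. maze.move(dir: north) ~> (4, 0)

// 35. maze.sense(dir: north) ~> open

// 36. stack.push(x: north) ~> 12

// 37. maze.move(dir: north) ~> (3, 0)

// 38. maze.sense(dir: north) ~> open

// 39. stack.push(x: north) ~> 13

// 40. maze.move(dir: north) ~> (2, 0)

// 41. maze.sense(dir: north) ~> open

// 42. stack.push(x: north) ~> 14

// 43. maze.move(dir: north) ~> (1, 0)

// 44. maze.sense(dir: north) ~> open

// 45. stack.push(x: north) ~> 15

// 46. maze.move(dir: north) ~> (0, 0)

// 47. maze.sense(dir: east) ~> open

// 48. stack.push(x: east) ~> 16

// 49. maze.move(dir: east) ~> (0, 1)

// 50. maze.sense(dir: south) ~> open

// 51. stack.push(x: south) ~> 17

// 52. maze.move(dir: south) ~> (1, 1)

// 53. maze.sense(dir: south) ~> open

// 54. stack.push(x: south) ~> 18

// 55. maze.move(dir: south) ~> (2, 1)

// 56. maze.sense(dir: south) ~> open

// 57. stack.push(x: south) ~> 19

// 58. maze.move(dir: south) ~> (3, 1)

// 59. maze.sense(dir: south) ~> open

// 60. stack.push(x: south) ~> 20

// 61. maze.move(dir: south) ~> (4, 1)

// 62. stack.pop() ~> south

// 63. maze.move(dir: north) ~> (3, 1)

// 64. stack.pop() ~> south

// 65. maze.move(dir: north) ~> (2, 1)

// 66. maze.sense(dir: east) ~> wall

// 67. stack.pop() ~> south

// 68. maze.move(dir: north) ~> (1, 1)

// 69. maze.sense(dir: east) ~> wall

// 70. stack.pop() ~> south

// 71. maze.move(dir: north) ~> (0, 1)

// 72. maze.sense(dir: east) ~> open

// 73. stack.push(x: east) ~> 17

// 74. maze.move(dir: east) ~> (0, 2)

// 75. maze.sense(dir: east) ~> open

// 76. stack.push(x: east) ~> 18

// 77. maze.move(dir: east) ~> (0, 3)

// 78. maze.sense(dir: south) ~> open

// 79. stack.push(x: south) ~> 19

// 80. maze.move(dir: south) ~> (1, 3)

// 81. maze.sense(dir: south) ~> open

// 82. stack.push(x: south) ~> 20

// 83. maze.move(dir: south) ~> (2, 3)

// 84. maze.sense(dir: south) ~> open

// 85. stack.push(x: south) ~> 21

// 86. maze.move(dir: south) ~> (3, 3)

// 87. maze.sense(dir: south) ~> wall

// 88. maze.sense(dir: east) ~> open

// 89. stack.push(x: east) ~> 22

// 90. maze.move(dir: east) ~> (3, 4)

// 91. maze.sense(dir: south) ~> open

// 92. stack.push(x: south) ~> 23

// 93. maze.move(dir: south) ~> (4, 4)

// 94. maze.sense(dir: south) ~> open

// 95. stack.push(x: south) ~> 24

// 96. maze.move(dir: south) ~> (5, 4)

// 97. maze.sense(dir: south) ~> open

// 98. stack.push(x: south) ~> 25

// 99. maze.move(dir: south) ~> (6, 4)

// 100. maze.sense(dir: south) ~> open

// 101. stack.push(x: south) ~> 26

// 102. maze.move(dir: south) ~> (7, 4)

// 103. maze.sense(dir: south) ~> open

// 104. stack.push(x: south) ~> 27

// 105. maze.move(dir: south) ~> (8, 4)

// 106. maze.sense(dir: west) ~> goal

// 107. maze.move(dir: west) ~> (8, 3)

Answer: (8, 3)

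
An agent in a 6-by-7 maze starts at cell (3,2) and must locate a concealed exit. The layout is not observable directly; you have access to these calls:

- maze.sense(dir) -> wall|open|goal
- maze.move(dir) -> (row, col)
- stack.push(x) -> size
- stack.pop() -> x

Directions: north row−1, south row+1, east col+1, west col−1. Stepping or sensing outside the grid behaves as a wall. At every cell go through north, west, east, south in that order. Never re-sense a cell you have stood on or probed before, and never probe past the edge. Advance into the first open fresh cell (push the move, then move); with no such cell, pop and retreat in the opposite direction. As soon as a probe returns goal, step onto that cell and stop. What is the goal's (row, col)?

Step: sense[north]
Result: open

Step: push[north]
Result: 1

Step: move[north]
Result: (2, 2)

Step: sense[north]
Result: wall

Step: sense[west]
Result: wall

Step: sense[east]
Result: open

Step: push[east]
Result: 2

Step: move[east]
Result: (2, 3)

Step: sense[north]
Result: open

Step: push[north]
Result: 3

Step: move[north]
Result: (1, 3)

Step: sense[north]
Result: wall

Step: sense[east]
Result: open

Step: push[east]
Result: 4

Step: move[east]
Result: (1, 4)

Step: sense[north]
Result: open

Step: push[north]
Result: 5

Step: move[north]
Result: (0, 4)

Step: sense[east]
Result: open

Step: push[east]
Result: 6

Step: move[east]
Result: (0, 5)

Step: sense[east]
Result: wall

Step: sense[south]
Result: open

Step: push[south]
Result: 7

Step: move[south]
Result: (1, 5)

Step: sense[east]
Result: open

Step: push[east]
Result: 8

Step: move[east]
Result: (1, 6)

Step: sense[south]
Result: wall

Step: pop[]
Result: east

Step: move[west]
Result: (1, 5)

Step: sense[south]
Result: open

Step: push[south]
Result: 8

Step: move[south]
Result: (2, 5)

Step: sense[west]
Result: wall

Step: sense[south]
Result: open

Step: push[south]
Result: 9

Step: move[south]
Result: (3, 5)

Step: sense[west]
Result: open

Step: push[west]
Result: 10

Step: move[west]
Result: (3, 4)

Step: sense[west]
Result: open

Step: push[west]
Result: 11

Step: move[west]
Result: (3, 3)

Step: sense[south]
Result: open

Step: push[south]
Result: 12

Step: move[south]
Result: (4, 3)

Step: sense[west]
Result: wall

Step: sense[east]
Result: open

Step: push[east]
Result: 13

Step: move[east]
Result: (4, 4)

Step: sense[east]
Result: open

Step: push[east]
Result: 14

Step: move[east]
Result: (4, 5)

Step: sense[east]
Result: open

Step: push[east]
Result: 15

Step: move[east]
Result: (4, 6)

Step: sense[north]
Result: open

Step: push[north]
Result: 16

Step: move[north]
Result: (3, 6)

Step: pop[]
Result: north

Step: move[south]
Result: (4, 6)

Step: sense[south]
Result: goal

Step: move[south]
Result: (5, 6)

Answer: (5, 6)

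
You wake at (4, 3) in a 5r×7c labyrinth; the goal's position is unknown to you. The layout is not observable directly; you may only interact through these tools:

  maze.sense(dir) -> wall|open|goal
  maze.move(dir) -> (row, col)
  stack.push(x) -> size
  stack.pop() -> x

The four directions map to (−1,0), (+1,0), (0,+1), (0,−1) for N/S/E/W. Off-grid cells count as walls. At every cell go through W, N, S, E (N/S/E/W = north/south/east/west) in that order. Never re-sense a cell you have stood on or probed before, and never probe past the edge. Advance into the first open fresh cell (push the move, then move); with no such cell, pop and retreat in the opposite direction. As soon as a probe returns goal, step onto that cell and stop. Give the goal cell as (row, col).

·→ sense(west)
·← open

·→ push(west)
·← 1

·→ move(west)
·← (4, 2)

·→ sense(west)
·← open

·→ push(west)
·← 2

·→ move(west)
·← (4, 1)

·→ sense(west)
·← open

·→ push(west)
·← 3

·→ move(west)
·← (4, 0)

·→ sense(north)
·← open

·→ push(north)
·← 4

·→ move(north)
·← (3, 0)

·→ sense(north)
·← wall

·→ sense(east)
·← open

·→ push(east)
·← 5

·→ move(east)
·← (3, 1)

·→ sense(north)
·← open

·→ push(north)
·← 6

·→ move(north)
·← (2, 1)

·→ sense(north)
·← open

·→ push(north)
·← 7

·→ move(north)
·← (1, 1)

·→ sense(west)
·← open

·→ push(west)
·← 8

·→ move(west)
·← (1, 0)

·→ sense(north)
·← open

·→ push(north)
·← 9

·→ move(north)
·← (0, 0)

·→ sense(east)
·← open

·→ push(east)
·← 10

·→ move(east)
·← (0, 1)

·→ sense(east)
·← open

·→ push(east)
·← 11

·→ move(east)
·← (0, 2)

·→ sense(south)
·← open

·→ push(south)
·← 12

·→ move(south)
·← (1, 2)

·→ sense(south)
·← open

·→ push(south)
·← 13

·→ move(south)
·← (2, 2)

·→ sense(south)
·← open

·→ push(south)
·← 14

·→ move(south)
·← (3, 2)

·→ sense(east)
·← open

·→ push(east)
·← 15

·→ move(east)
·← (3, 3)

·→ sense(north)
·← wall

·→ sense(east)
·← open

·→ push(east)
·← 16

·→ move(east)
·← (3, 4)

·→ sense(north)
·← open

·→ push(north)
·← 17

·→ move(north)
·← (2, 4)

·→ sense(north)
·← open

·→ push(north)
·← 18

·→ move(north)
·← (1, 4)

·→ sense(west)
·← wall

·→ sense(north)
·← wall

·→ sense(east)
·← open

·→ push(east)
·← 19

·→ move(east)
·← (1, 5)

·→ sense(north)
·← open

·→ push(north)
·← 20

·→ move(north)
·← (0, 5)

·→ sense(east)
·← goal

·→ move(east)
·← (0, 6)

Answer: (0, 6)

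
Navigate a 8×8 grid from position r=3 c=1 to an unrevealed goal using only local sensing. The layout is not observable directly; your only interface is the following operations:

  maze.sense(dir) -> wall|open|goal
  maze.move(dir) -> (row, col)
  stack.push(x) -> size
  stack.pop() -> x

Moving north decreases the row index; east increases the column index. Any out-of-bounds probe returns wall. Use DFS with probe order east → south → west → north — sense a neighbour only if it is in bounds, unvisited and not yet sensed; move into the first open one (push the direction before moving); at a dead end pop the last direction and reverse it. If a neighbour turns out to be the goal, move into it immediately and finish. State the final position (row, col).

I use maze.sense with dir: east, and observe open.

Then stack.push with x: east, yielding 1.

I call maze.move with dir: east, — result: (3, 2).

I run maze.sense with dir: east, : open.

Using stack.push with x: east, giving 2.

I invoke maze.move with dir: east, — result: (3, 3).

Using maze.sense with dir: east, yielding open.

Invoking stack.push with x: east, and observe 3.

Next I call maze.move with dir: east, — result: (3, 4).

I try maze.sense with dir: east, and see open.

I try stack.push with x: east, yielding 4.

Now I run maze.move with dir: east, yielding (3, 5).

I invoke maze.sense with dir: east, — result: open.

Calling stack.push with x: east, yielding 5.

I run maze.move with dir: east, which returns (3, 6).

Next I call maze.sense with dir: east, which returns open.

I try stack.push with x: east, which returns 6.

Then maze.move with dir: east, and see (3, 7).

Calling maze.sense with dir: south, and observe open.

Then stack.push with x: south, → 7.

I invoke maze.move with dir: south, and get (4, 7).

Then maze.sense with dir: south, which returns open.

I use stack.push with x: south, — result: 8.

Now I run maze.move with dir: south, → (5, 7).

I run maze.sense with dir: south, and see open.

Using stack.push with x: south, and get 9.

Invoking maze.move with dir: south, and see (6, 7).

I try maze.sense with dir: south, yielding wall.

I call maze.sense with dir: west, : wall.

Next I call stack.pop(), → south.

Invoking maze.move with dir: north, yielding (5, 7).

Next I call maze.sense with dir: west, giving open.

I try stack.push with x: west, yielding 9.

Now I run maze.move with dir: west, : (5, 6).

Now I run maze.sense with dir: west, and get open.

I call stack.push with x: west, and see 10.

I try maze.move with dir: west, giving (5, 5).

I try maze.sense with dir: south, and observe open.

I run stack.push with x: south, and get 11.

Now I run maze.move with dir: south, : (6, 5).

I run maze.sense with dir: south, which returns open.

I try stack.push with x: south, yielding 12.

Calling maze.move with dir: south, and see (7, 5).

I try maze.sense with dir: east, which returns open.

Next I call stack.push with x: east, giving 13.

I run maze.move with dir: east, giving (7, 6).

I try stack.pop, → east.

Invoking maze.move with dir: west, giving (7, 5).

I invoke maze.sense with dir: west, → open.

I call stack.push with x: west, yielding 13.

Now I run maze.move with dir: west, which returns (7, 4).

I try maze.sense with dir: west, and see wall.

I run maze.sense with dir: north, and see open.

I run stack.push with x: north, giving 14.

Next I call maze.move with dir: north, which returns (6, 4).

Now I run maze.sense with dir: west, and see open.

Now I run stack.push with x: west, and get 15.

Invoking maze.move with dir: west, and see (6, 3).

Then maze.sense with dir: west, : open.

I try stack.push with x: west, — result: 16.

I use maze.move with dir: west, and observe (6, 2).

I call maze.sense with dir: south, : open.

Now I run stack.push with x: south, giving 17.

I use maze.move with dir: south, → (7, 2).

I call maze.sense with dir: west, yielding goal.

I invoke maze.move with dir: west, → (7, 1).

Answer: (7, 1)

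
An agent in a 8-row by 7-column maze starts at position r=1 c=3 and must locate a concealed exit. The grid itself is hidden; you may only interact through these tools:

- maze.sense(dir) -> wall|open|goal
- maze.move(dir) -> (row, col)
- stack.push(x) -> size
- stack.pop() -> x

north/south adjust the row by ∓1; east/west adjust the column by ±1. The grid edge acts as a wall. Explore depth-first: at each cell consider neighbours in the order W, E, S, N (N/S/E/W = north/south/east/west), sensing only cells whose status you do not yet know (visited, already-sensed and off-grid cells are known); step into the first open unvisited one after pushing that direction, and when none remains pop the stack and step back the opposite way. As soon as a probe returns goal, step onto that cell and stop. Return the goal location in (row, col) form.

>> sense(dir=west)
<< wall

>> sense(dir=east)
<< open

>> push(x=east)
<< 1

>> move(dir=east)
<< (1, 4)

>> sense(dir=east)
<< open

>> push(x=east)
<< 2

>> move(dir=east)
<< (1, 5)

>> sense(dir=east)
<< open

>> push(x=east)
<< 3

>> move(dir=east)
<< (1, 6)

>> sense(dir=south)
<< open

>> push(x=south)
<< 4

>> move(dir=south)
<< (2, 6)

>> sense(dir=west)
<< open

>> push(x=west)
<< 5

>> move(dir=west)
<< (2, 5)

>> sense(dir=west)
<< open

>> push(x=west)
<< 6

>> move(dir=west)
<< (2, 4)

>> sense(dir=west)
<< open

>> push(x=west)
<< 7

>> move(dir=west)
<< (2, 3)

>> sense(dir=west)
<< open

>> push(x=west)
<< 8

>> move(dir=west)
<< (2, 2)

>> sense(dir=west)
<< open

>> push(x=west)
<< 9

>> move(dir=west)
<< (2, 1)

>> sense(dir=west)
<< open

>> push(x=west)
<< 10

>> move(dir=west)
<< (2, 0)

>> sense(dir=south)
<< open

>> push(x=south)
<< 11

>> move(dir=south)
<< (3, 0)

>> sense(dir=east)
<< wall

>> sense(dir=south)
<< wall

>> pop()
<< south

>> move(dir=north)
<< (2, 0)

>> sense(dir=north)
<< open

>> push(x=north)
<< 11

>> move(dir=north)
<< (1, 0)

>> sense(dir=east)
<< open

>> push(x=east)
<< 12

>> move(dir=east)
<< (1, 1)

>> sense(dir=north)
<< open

>> push(x=north)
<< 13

>> move(dir=north)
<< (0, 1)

>> sense(dir=west)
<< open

>> push(x=west)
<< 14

>> move(dir=west)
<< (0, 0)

>> pop()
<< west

>> move(dir=east)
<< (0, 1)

>> sense(dir=east)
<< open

>> push(x=east)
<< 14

>> move(dir=east)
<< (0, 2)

>> sense(dir=east)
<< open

>> push(x=east)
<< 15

>> move(dir=east)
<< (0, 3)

>> sense(dir=east)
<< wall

>> pop()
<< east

>> move(dir=west)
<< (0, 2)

>> pop()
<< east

>> move(dir=west)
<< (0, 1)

>> pop()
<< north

>> move(dir=south)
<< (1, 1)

>> pop()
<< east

>> move(dir=west)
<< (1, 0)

>> pop()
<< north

>> move(dir=south)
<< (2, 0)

>> pop()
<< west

>> move(dir=east)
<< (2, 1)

>> pop()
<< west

>> move(dir=east)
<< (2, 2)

>> sense(dir=south)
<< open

>> push(x=south)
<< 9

>> move(dir=south)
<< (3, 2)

>> sense(dir=east)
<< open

>> push(x=east)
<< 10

>> move(dir=east)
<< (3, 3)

>> sense(dir=east)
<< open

>> push(x=east)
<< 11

>> move(dir=east)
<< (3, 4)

>> sense(dir=east)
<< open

>> push(x=east)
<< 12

>> move(dir=east)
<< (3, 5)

>> sense(dir=east)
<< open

>> push(x=east)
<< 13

>> move(dir=east)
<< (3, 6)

>> sense(dir=south)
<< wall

>> pop()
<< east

>> move(dir=west)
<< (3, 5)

>> sense(dir=south)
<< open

>> push(x=south)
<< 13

>> move(dir=south)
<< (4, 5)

>> sense(dir=west)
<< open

>> push(x=west)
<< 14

>> move(dir=west)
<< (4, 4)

>> sense(dir=west)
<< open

>> push(x=west)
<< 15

>> move(dir=west)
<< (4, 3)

>> sense(dir=west)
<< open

>> push(x=west)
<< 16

>> move(dir=west)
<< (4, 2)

>> sense(dir=west)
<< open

>> push(x=west)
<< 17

>> move(dir=west)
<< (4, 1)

>> sense(dir=south)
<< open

>> push(x=south)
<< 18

>> move(dir=south)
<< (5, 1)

>> sense(dir=west)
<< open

>> push(x=west)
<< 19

>> move(dir=west)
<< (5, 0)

>> sense(dir=south)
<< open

>> push(x=south)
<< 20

>> move(dir=south)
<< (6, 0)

>> sense(dir=east)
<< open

>> push(x=east)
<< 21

>> move(dir=east)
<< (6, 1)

>> sense(dir=east)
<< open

>> push(x=east)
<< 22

>> move(dir=east)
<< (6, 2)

>> sense(dir=east)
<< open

>> push(x=east)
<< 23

>> move(dir=east)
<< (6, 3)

>> sense(dir=east)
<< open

>> push(x=east)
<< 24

>> move(dir=east)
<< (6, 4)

>> sense(dir=east)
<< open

>> push(x=east)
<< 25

>> move(dir=east)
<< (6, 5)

>> sense(dir=east)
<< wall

>> sense(dir=south)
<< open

>> push(x=south)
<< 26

>> move(dir=south)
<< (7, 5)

>> sense(dir=west)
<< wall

>> sense(dir=east)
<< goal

>> move(dir=east)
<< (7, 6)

Answer: (7, 6)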